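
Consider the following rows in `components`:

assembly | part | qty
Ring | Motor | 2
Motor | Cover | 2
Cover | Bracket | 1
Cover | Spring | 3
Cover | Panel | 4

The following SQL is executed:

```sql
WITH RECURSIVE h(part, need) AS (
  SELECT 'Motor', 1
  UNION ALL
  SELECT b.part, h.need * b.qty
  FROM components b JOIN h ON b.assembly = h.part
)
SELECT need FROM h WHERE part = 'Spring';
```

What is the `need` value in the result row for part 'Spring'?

6

Base: (Motor, need=1).
Iteration 1: components of {Motor} -> Cover = 1*2 = 2.
Iteration 2: components of {Cover} -> Bracket = 2*1 = 2, Panel = 2*4 = 8, Spring = 2*3 = 6.
Iteration 3: no further components; recursion stops.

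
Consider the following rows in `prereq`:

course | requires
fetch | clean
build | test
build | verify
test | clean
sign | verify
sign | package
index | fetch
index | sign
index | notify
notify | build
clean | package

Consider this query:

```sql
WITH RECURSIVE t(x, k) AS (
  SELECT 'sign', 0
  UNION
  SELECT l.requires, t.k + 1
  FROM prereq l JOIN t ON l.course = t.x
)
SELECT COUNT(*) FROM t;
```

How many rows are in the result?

3

Base: (sign, k=0).
Iteration 1: edges from {sign} -> (package, k=1), (verify, k=1).
Iteration 2: no outgoing edges from {package,verify}; recursion stops.
Total rows emitted: 3.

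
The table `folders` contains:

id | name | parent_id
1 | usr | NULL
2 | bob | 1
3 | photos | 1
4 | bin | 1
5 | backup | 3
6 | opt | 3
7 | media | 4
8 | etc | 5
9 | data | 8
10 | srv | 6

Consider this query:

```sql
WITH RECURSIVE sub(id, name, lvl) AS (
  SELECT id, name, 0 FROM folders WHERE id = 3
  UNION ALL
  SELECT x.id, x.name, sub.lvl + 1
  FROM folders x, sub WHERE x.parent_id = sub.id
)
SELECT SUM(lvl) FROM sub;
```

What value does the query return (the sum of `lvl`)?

Base: id=3 (photos) at lvl 0.
Iteration 1: rows with parent_id in {3} -> backup (id 5, lvl 1), opt (id 6, lvl 1).
Iteration 2: rows with parent_id in {5,6} -> etc (id 8, lvl 2), srv (id 10, lvl 2).
Iteration 3: rows with parent_id in {8,10} -> data (id 9, lvl 3).
Iteration 4: no rows with parent_id in {9}; recursion stops.
SUM(lvl) = 0 + 1 + 1 + 2 + 2 + 3 = 9.

9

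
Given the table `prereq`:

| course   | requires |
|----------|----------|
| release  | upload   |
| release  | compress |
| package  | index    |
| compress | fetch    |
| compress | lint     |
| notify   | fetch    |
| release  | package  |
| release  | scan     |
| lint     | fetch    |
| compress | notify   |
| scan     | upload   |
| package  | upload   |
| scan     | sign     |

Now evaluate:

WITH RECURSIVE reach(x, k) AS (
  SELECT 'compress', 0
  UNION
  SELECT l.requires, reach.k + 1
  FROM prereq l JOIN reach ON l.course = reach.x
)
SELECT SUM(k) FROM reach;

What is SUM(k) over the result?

5

Base: (compress, k=0).
Iteration 1: edges from {compress} -> (fetch, k=1), (lint, k=1), (notify, k=1).
Iteration 2: edges from {fetch,lint,notify} -> (fetch, k=2). [UNION drops 1 duplicate row(s)]
Iteration 3: no outgoing edges from {fetch}; recursion stops.
SUM(k) = 0 + 1 + 1 + 1 + 2 = 5.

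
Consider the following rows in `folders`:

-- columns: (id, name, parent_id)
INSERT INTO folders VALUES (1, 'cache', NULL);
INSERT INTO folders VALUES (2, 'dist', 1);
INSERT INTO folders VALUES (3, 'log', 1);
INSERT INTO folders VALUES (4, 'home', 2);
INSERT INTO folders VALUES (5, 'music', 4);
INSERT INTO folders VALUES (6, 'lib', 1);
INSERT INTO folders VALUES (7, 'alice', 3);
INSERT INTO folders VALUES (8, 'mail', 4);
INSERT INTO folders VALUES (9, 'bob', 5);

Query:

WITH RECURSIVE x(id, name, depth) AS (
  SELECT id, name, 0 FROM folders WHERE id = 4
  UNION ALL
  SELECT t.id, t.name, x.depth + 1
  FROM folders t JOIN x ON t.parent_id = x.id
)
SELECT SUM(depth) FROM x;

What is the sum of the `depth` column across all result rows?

4

Base: id=4 (home) at depth 0.
Iteration 1: rows with parent_id in {4} -> music (id 5, depth 1), mail (id 8, depth 1).
Iteration 2: rows with parent_id in {5,8} -> bob (id 9, depth 2).
Iteration 3: no rows with parent_id in {9}; recursion stops.
SUM(depth) = 0 + 1 + 1 + 2 = 4.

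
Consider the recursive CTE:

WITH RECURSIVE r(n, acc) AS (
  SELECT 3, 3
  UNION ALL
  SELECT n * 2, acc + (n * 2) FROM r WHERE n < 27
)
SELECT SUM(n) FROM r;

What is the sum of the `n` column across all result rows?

93

Base: n=3, acc=3.
Iteration 1: 3 < 27 holds -> n = 3 * 2 = 6, acc = 3 + 6 = 9.
Iteration 2: 6 < 27 holds -> n = 6 * 2 = 12, acc = 9 + 12 = 21.
Iteration 3: 12 < 27 holds -> n = 12 * 2 = 24, acc = 21 + 24 = 45.
Iteration 4: 24 < 27 holds -> n = 24 * 2 = 48, acc = 45 + 48 = 93.
Iteration 5: 48 < 27 fails; recursion stops.
SUM(n) = 3 + 6 + 12 + 24 + 48 = 93.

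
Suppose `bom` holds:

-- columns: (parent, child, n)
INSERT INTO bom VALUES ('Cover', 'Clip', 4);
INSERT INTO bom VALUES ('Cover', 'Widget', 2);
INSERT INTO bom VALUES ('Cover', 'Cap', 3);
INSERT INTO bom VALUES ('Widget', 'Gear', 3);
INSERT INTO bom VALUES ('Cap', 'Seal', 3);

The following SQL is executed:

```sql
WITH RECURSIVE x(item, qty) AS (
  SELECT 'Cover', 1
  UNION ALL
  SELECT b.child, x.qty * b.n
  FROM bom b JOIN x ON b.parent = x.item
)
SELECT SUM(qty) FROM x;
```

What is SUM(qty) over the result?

Base: (Cover, qty=1).
Iteration 1: components of {Cover} -> Cap = 1*3 = 3, Clip = 1*4 = 4, Widget = 1*2 = 2.
Iteration 2: components of {Cap,Clip,Widget} -> Gear = 2*3 = 6, Seal = 3*3 = 9.
Iteration 3: no further components; recursion stops.
SUM(qty) = 1 + 4 + 2 + 3 + 6 + 9 = 25.

25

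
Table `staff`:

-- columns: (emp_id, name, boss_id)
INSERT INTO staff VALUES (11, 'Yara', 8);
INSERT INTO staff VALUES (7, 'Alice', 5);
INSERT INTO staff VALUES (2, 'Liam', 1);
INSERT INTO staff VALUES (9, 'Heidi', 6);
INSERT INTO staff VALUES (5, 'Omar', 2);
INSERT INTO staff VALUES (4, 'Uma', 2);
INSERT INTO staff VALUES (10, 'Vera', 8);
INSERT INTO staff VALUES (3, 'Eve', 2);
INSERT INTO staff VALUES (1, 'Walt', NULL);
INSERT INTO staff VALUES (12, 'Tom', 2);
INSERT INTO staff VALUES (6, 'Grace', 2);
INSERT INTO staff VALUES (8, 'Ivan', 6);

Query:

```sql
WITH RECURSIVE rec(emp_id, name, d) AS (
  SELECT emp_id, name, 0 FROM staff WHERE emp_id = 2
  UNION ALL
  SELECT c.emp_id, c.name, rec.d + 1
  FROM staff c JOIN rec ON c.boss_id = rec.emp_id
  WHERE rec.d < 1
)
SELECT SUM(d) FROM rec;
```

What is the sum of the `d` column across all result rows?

Base: emp_id=2 (Liam) at d 0.
Iteration 1: rows with boss_id in {2} -> Eve (id 3, d 1), Uma (id 4, d 1), Omar (id 5, d 1), Grace (id 6, d 1), Tom (id 12, d 1).
Iteration 2: d < 1 fails for all current rows; recursion stops.
SUM(d) = 0 + 1 + 1 + 1 + 1 + 1 = 5.

5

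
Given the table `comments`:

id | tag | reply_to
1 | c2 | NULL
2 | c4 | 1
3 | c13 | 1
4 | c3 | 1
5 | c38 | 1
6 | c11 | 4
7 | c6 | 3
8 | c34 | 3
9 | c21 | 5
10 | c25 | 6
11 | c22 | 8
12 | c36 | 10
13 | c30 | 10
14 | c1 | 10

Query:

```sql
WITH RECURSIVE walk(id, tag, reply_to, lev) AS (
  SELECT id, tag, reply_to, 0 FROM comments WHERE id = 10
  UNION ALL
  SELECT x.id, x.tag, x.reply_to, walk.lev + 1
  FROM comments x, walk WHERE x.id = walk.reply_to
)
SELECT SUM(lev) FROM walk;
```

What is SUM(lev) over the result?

Base: id=10 (c25), reply_to=6, lev 0.
Iteration 1: join on id=6 -> c11 (id 6, reply_to=4, lev 1).
Iteration 2: join on id=4 -> c3 (id 4, reply_to=1, lev 2).
Iteration 3: join on id=1 -> c2 (id 1, reply_to=NULL, lev 3).
Iteration 4: reply_to is NULL; no match; recursion stops.
SUM(lev) = 0 + 1 + 2 + 3 = 6.

6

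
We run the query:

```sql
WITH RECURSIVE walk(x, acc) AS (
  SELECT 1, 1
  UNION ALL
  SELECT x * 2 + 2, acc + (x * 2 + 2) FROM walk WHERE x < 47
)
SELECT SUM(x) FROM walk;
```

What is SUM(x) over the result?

177

Base: x=1, acc=1.
Iteration 1: 1 < 47 holds -> x = 1 * 2 + 2 = 4, acc = 1 + 4 = 5.
Iteration 2: 4 < 47 holds -> x = 4 * 2 + 2 = 10, acc = 5 + 10 = 15.
Iteration 3: 10 < 47 holds -> x = 10 * 2 + 2 = 22, acc = 15 + 22 = 37.
Iteration 4: 22 < 47 holds -> x = 22 * 2 + 2 = 46, acc = 37 + 46 = 83.
Iteration 5: 46 < 47 holds -> x = 46 * 2 + 2 = 94, acc = 83 + 94 = 177.
Iteration 6: 94 < 47 fails; recursion stops.
SUM(x) = 1 + 4 + 10 + 22 + 46 + 94 = 177.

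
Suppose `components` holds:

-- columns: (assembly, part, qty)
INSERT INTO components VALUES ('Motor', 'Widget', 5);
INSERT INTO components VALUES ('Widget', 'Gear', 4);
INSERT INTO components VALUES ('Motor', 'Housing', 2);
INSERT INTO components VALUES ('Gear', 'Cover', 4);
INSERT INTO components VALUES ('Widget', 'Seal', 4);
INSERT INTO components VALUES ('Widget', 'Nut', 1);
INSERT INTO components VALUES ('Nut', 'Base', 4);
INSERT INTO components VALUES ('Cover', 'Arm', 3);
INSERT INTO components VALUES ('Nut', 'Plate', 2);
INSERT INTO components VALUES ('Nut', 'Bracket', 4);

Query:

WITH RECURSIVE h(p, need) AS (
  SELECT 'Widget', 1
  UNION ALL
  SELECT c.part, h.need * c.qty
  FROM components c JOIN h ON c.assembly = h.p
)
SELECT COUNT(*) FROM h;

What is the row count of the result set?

Base: (Widget, need=1).
Iteration 1: components of {Widget} -> Gear = 1*4 = 4, Nut = 1*1 = 1, Seal = 1*4 = 4.
Iteration 2: components of {Gear,Nut,Seal} -> Base = 1*4 = 4, Bracket = 1*4 = 4, Cover = 4*4 = 16, Plate = 1*2 = 2.
Iteration 3: components of {Base,Bracket,Cover,Plate} -> Arm = 16*3 = 48.
Iteration 4: no further components; recursion stops.
Total rows emitted: 9.

9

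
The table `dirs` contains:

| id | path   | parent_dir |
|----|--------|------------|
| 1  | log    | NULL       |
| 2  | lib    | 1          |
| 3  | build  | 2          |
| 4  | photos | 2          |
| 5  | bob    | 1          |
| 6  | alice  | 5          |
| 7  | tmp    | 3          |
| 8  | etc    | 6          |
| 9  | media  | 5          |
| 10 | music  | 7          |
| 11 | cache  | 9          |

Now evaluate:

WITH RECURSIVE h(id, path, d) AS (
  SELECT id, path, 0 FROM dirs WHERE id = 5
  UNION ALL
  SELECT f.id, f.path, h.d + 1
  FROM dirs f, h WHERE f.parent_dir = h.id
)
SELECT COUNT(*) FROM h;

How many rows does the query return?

5

Base: id=5 (bob) at d 0.
Iteration 1: rows with parent_dir in {5} -> alice (id 6, d 1), media (id 9, d 1).
Iteration 2: rows with parent_dir in {6,9} -> etc (id 8, d 2), cache (id 11, d 2).
Iteration 3: no rows with parent_dir in {8,11}; recursion stops.
Total rows emitted: 5.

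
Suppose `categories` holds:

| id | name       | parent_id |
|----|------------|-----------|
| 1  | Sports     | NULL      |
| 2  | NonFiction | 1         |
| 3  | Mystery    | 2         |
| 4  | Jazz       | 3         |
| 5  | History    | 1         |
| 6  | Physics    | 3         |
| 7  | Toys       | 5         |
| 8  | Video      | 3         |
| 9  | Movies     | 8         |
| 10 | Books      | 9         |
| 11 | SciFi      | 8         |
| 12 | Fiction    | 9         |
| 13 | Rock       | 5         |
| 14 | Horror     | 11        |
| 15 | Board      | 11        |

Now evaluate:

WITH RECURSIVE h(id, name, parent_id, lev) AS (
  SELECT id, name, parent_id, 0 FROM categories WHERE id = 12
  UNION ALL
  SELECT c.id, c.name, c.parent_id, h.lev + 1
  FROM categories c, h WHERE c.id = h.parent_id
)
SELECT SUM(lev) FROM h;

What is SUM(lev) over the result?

15

Base: id=12 (Fiction), parent_id=9, lev 0.
Iteration 1: join on id=9 -> Movies (id 9, parent_id=8, lev 1).
Iteration 2: join on id=8 -> Video (id 8, parent_id=3, lev 2).
Iteration 3: join on id=3 -> Mystery (id 3, parent_id=2, lev 3).
Iteration 4: join on id=2 -> NonFiction (id 2, parent_id=1, lev 4).
Iteration 5: join on id=1 -> Sports (id 1, parent_id=NULL, lev 5).
Iteration 6: parent_id is NULL; no match; recursion stops.
SUM(lev) = 0 + 1 + 2 + 3 + 4 + 5 = 15.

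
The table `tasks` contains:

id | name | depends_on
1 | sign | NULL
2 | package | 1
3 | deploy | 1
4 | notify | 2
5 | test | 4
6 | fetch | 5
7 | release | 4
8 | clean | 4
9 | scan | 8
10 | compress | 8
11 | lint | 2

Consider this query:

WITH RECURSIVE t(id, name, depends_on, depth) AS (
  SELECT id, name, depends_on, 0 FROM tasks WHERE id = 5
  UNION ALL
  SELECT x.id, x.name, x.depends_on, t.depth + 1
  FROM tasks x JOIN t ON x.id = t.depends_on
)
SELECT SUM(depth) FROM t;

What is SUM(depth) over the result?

Base: id=5 (test), depends_on=4, depth 0.
Iteration 1: join on id=4 -> notify (id 4, depends_on=2, depth 1).
Iteration 2: join on id=2 -> package (id 2, depends_on=1, depth 2).
Iteration 3: join on id=1 -> sign (id 1, depends_on=NULL, depth 3).
Iteration 4: depends_on is NULL; no match; recursion stops.
SUM(depth) = 0 + 1 + 2 + 3 = 6.

6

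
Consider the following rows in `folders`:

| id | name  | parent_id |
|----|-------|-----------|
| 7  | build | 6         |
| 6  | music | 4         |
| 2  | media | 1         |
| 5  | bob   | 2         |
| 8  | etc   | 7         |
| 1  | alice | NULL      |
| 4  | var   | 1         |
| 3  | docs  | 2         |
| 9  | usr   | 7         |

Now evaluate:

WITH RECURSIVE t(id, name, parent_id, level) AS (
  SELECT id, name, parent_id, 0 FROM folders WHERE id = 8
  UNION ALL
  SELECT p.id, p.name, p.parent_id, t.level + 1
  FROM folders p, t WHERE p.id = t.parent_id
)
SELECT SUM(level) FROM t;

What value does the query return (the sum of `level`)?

10

Base: id=8 (etc), parent_id=7, level 0.
Iteration 1: join on id=7 -> build (id 7, parent_id=6, level 1).
Iteration 2: join on id=6 -> music (id 6, parent_id=4, level 2).
Iteration 3: join on id=4 -> var (id 4, parent_id=1, level 3).
Iteration 4: join on id=1 -> alice (id 1, parent_id=NULL, level 4).
Iteration 5: parent_id is NULL; no match; recursion stops.
SUM(level) = 0 + 1 + 2 + 3 + 4 = 10.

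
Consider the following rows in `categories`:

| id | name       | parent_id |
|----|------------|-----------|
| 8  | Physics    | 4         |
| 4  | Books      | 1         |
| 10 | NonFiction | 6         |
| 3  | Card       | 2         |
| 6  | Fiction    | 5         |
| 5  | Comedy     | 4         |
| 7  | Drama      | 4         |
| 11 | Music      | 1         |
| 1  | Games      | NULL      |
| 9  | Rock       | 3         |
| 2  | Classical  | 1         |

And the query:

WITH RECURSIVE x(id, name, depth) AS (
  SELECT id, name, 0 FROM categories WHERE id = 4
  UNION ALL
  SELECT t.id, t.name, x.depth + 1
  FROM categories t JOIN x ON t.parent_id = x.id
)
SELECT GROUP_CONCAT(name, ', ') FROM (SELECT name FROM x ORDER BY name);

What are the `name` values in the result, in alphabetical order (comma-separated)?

Books, Comedy, Drama, Fiction, NonFiction, Physics

Base: id=4 (Books) at depth 0.
Iteration 1: rows with parent_id in {4} -> Comedy (id 5, depth 1), Drama (id 7, depth 1), Physics (id 8, depth 1).
Iteration 2: rows with parent_id in {5,7,8} -> Fiction (id 6, depth 2).
Iteration 3: rows with parent_id in {6} -> NonFiction (id 10, depth 3).
Iteration 4: no rows with parent_id in {10}; recursion stops.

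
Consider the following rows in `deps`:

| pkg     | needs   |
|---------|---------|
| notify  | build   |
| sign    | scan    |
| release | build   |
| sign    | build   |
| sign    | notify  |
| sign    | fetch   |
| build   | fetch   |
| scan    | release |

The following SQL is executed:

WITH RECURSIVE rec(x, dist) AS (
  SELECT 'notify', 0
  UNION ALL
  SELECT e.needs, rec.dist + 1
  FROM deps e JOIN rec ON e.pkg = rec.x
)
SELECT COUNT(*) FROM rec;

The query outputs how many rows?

Base: (notify, dist=0).
Iteration 1: edges from {notify} -> (build, dist=1).
Iteration 2: edges from {build} -> (fetch, dist=2).
Iteration 3: no outgoing edges from {fetch}; recursion stops.
Total rows emitted: 3.

3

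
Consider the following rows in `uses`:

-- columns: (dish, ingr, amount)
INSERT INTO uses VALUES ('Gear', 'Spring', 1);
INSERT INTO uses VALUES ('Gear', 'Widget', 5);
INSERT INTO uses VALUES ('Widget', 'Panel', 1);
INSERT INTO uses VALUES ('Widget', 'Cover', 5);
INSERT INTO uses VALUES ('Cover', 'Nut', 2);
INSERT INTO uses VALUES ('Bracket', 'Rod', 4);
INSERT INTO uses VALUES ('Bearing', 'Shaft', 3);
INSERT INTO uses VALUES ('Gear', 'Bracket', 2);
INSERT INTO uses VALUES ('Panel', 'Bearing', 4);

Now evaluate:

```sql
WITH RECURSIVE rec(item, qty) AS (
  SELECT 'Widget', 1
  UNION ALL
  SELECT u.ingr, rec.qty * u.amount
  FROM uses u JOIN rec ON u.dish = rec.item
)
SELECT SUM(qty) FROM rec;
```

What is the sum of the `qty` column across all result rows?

Base: (Widget, qty=1).
Iteration 1: components of {Widget} -> Cover = 1*5 = 5, Panel = 1*1 = 1.
Iteration 2: components of {Cover,Panel} -> Bearing = 1*4 = 4, Nut = 5*2 = 10.
Iteration 3: components of {Bearing,Nut} -> Shaft = 4*3 = 12.
Iteration 4: no further components; recursion stops.
SUM(qty) = 1 + 5 + 1 + 10 + 4 + 12 = 33.

33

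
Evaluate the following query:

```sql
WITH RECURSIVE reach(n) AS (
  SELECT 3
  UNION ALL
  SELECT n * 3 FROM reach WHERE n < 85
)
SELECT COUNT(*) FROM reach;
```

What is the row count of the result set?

Base: n=3.
Iteration 1: 3 < 85 holds -> n = 3 * 3 = 9.
Iteration 2: 9 < 85 holds -> n = 9 * 3 = 27.
Iteration 3: 27 < 85 holds -> n = 27 * 3 = 81.
Iteration 4: 81 < 85 holds -> n = 81 * 3 = 243.
Iteration 5: 243 < 85 fails; recursion stops.
Total rows emitted: 5.

5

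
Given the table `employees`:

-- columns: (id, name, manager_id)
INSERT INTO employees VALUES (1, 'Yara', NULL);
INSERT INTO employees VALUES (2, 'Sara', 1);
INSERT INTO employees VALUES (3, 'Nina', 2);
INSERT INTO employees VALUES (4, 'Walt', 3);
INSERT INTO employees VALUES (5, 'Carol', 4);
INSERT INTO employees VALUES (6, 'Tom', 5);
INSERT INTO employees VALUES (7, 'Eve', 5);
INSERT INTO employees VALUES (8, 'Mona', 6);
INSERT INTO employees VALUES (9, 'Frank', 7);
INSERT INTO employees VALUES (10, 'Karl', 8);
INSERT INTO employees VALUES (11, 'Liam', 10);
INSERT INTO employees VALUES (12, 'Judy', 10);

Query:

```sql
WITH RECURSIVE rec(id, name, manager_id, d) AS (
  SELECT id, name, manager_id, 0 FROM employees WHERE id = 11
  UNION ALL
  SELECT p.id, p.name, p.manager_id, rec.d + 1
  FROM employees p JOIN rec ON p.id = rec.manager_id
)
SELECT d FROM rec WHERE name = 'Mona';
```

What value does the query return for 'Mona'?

Base: id=11 (Liam), manager_id=10, d 0.
Iteration 1: join on id=10 -> Karl (id 10, manager_id=8, d 1).
Iteration 2: join on id=8 -> Mona (id 8, manager_id=6, d 2).
Iteration 3: join on id=6 -> Tom (id 6, manager_id=5, d 3).
Iteration 4: join on id=5 -> Carol (id 5, manager_id=4, d 4).
Iteration 5: join on id=4 -> Walt (id 4, manager_id=3, d 5).
Iteration 6: join on id=3 -> Nina (id 3, manager_id=2, d 6).
Iteration 7: join on id=2 -> Sara (id 2, manager_id=1, d 7).
Iteration 8: join on id=1 -> Yara (id 1, manager_id=NULL, d 8).
Iteration 9: manager_id is NULL; no match; recursion stops.

2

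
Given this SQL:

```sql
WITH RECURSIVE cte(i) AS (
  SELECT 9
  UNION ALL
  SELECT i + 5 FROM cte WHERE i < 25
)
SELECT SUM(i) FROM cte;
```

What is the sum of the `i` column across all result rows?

Base: i=9.
Iteration 1: 9 < 25 holds -> i = 9 + 5 = 14.
Iteration 2: 14 < 25 holds -> i = 14 + 5 = 19.
Iteration 3: 19 < 25 holds -> i = 19 + 5 = 24.
Iteration 4: 24 < 25 holds -> i = 24 + 5 = 29.
Iteration 5: 29 < 25 fails; recursion stops.
SUM(i) = 9 + 14 + 19 + 24 + 29 = 95.

95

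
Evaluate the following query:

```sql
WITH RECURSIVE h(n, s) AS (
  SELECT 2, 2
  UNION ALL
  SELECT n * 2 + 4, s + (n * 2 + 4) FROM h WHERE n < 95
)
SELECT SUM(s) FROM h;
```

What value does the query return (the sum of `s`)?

Base: n=2, s=2.
Iteration 1: 2 < 95 holds -> n = 2 * 2 + 4 = 8, s = 2 + 8 = 10.
Iteration 2: 8 < 95 holds -> n = 8 * 2 + 4 = 20, s = 10 + 20 = 30.
Iteration 3: 20 < 95 holds -> n = 20 * 2 + 4 = 44, s = 30 + 44 = 74.
Iteration 4: 44 < 95 holds -> n = 44 * 2 + 4 = 92, s = 74 + 92 = 166.
Iteration 5: 92 < 95 holds -> n = 92 * 2 + 4 = 188, s = 166 + 188 = 354.
Iteration 6: 188 < 95 fails; recursion stops.
SUM(s) = 2 + 10 + 30 + 74 + 166 + 354 = 636.

636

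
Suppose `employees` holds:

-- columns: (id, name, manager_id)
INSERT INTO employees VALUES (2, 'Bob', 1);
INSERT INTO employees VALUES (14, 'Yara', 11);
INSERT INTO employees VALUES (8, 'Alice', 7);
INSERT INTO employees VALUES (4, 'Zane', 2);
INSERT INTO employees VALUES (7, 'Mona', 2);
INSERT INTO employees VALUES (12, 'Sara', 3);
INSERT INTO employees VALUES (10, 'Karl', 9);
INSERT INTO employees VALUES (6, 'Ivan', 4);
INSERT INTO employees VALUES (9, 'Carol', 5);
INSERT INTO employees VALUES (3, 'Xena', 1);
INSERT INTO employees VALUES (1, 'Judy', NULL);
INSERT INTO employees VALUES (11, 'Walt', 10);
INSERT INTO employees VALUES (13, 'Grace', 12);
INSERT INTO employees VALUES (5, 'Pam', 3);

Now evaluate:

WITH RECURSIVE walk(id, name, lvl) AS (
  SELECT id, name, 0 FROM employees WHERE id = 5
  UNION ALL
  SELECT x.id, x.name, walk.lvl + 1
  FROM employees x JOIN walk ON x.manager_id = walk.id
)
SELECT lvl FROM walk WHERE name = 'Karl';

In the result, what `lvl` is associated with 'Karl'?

Base: id=5 (Pam) at lvl 0.
Iteration 1: rows with manager_id in {5} -> Carol (id 9, lvl 1).
Iteration 2: rows with manager_id in {9} -> Karl (id 10, lvl 2).
Iteration 3: rows with manager_id in {10} -> Walt (id 11, lvl 3).
Iteration 4: rows with manager_id in {11} -> Yara (id 14, lvl 4).
Iteration 5: no rows with manager_id in {14}; recursion stops.

2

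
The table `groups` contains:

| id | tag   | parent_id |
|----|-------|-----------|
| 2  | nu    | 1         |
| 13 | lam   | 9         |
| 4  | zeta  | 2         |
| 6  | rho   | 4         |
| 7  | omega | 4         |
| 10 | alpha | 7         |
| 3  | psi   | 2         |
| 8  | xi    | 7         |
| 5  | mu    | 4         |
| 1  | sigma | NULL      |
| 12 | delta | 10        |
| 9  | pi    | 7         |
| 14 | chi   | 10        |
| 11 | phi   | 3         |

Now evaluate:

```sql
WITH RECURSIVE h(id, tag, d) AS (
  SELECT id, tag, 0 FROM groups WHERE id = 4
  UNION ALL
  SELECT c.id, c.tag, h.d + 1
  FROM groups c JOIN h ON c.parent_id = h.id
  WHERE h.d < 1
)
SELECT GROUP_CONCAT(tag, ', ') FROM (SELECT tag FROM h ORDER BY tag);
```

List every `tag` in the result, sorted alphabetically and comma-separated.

Base: id=4 (zeta) at d 0.
Iteration 1: rows with parent_id in {4} -> mu (id 5, d 1), rho (id 6, d 1), omega (id 7, d 1).
Iteration 2: d < 1 fails for all current rows; recursion stops.

mu, omega, rho, zeta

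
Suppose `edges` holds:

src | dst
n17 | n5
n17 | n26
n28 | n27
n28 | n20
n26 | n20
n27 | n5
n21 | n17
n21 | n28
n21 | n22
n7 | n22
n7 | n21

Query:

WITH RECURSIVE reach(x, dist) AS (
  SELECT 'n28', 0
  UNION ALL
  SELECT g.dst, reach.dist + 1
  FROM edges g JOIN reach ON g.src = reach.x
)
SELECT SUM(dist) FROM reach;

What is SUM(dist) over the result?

Base: (n28, dist=0).
Iteration 1: edges from {n28} -> (n20, dist=1), (n27, dist=1).
Iteration 2: edges from {n20,n27} -> (n5, dist=2).
Iteration 3: no outgoing edges from {n5}; recursion stops.
SUM(dist) = 0 + 1 + 1 + 2 = 4.

4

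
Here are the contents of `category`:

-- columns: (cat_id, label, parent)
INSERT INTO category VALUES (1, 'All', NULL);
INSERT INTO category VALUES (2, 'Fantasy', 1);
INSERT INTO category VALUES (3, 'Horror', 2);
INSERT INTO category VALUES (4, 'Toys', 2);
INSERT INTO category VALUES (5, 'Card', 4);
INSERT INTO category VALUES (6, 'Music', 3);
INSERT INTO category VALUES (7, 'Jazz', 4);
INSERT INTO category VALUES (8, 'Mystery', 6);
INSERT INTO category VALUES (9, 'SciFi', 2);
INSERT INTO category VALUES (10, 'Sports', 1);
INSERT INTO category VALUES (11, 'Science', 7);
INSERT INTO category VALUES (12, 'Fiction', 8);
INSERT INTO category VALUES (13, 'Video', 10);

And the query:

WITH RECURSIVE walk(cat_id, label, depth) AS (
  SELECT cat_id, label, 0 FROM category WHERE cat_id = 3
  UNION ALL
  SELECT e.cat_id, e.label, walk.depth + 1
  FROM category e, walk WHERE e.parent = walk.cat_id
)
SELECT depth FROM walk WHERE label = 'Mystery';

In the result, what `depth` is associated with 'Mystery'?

Base: cat_id=3 (Horror) at depth 0.
Iteration 1: rows with parent in {3} -> Music (id 6, depth 1).
Iteration 2: rows with parent in {6} -> Mystery (id 8, depth 2).
Iteration 3: rows with parent in {8} -> Fiction (id 12, depth 3).
Iteration 4: no rows with parent in {12}; recursion stops.

2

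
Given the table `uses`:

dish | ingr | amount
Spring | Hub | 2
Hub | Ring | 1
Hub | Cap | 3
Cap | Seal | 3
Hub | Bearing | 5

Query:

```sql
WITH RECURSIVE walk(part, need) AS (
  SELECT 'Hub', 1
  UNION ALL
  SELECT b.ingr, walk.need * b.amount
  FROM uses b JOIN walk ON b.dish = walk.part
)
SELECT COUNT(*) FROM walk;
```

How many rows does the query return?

5

Base: (Hub, need=1).
Iteration 1: components of {Hub} -> Bearing = 1*5 = 5, Cap = 1*3 = 3, Ring = 1*1 = 1.
Iteration 2: components of {Bearing,Cap,Ring} -> Seal = 3*3 = 9.
Iteration 3: no further components; recursion stops.
Total rows emitted: 5.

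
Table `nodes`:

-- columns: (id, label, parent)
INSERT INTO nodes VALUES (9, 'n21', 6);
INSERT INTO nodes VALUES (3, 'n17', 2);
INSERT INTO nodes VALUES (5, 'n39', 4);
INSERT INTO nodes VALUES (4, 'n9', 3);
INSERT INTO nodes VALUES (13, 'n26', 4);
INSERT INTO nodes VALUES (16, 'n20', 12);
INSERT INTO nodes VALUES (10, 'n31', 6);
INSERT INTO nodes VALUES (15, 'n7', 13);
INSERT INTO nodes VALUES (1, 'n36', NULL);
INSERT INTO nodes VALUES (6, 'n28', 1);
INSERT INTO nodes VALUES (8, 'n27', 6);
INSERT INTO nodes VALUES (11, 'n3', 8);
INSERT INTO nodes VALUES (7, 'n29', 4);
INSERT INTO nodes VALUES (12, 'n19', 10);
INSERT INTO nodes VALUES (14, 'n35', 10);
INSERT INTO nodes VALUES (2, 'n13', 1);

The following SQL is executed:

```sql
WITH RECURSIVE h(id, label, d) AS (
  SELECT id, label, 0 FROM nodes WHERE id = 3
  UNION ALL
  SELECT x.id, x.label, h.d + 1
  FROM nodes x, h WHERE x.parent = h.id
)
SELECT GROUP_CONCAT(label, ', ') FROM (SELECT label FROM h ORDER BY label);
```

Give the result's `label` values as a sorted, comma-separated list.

Base: id=3 (n17) at d 0.
Iteration 1: rows with parent in {3} -> n9 (id 4, d 1).
Iteration 2: rows with parent in {4} -> n39 (id 5, d 2), n29 (id 7, d 2), n26 (id 13, d 2).
Iteration 3: rows with parent in {5,7,13} -> n7 (id 15, d 3).
Iteration 4: no rows with parent in {15}; recursion stops.

n17, n26, n29, n39, n7, n9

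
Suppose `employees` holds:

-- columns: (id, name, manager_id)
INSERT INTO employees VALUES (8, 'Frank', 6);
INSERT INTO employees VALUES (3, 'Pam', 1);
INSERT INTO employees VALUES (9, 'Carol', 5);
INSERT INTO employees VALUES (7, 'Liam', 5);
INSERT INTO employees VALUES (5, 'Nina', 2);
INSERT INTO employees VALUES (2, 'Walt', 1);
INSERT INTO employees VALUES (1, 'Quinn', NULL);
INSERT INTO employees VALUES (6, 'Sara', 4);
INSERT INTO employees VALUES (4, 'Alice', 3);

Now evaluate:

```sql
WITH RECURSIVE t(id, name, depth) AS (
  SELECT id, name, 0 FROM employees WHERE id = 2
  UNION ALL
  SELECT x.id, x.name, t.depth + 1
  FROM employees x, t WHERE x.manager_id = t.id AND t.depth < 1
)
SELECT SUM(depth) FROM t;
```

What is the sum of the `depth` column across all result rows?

1

Base: id=2 (Walt) at depth 0.
Iteration 1: rows with manager_id in {2} -> Nina (id 5, depth 1).
Iteration 2: depth < 1 fails for all current rows; recursion stops.
SUM(depth) = 0 + 1 = 1.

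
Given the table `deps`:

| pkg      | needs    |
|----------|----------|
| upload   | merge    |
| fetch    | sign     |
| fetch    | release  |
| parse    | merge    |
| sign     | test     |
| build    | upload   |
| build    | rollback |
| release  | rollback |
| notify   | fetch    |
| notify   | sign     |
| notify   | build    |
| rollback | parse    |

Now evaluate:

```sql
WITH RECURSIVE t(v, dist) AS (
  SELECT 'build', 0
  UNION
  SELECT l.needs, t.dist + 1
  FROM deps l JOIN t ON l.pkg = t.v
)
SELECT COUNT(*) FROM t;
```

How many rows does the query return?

Base: (build, dist=0).
Iteration 1: edges from {build} -> (rollback, dist=1), (upload, dist=1).
Iteration 2: edges from {rollback,upload} -> (merge, dist=2), (parse, dist=2).
Iteration 3: edges from {merge,parse} -> (merge, dist=3).
Iteration 4: no outgoing edges from {merge}; recursion stops.
Total rows emitted: 6.

6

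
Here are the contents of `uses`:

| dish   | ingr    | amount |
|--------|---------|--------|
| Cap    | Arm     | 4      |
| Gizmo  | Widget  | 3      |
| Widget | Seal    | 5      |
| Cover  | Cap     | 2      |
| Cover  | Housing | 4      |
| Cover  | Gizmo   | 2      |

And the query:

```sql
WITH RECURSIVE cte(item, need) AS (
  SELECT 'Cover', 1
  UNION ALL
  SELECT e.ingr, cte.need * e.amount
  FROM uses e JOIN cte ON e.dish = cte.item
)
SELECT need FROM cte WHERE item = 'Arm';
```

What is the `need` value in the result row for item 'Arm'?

Base: (Cover, need=1).
Iteration 1: components of {Cover} -> Cap = 1*2 = 2, Gizmo = 1*2 = 2, Housing = 1*4 = 4.
Iteration 2: components of {Cap,Gizmo,Housing} -> Arm = 2*4 = 8, Widget = 2*3 = 6.
Iteration 3: components of {Arm,Widget} -> Seal = 6*5 = 30.
Iteration 4: no further components; recursion stops.

8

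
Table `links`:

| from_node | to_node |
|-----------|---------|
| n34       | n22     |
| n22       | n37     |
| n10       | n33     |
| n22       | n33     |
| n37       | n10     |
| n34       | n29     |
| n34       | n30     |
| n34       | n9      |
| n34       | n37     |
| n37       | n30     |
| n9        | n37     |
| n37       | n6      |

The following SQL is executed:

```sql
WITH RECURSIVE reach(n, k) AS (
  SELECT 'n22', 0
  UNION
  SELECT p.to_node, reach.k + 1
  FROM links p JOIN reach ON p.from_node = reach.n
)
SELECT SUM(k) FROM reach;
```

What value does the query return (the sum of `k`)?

Base: (n22, k=0).
Iteration 1: edges from {n22} -> (n33, k=1), (n37, k=1).
Iteration 2: edges from {n33,n37} -> (n10, k=2), (n30, k=2), (n6, k=2).
Iteration 3: edges from {n10,n30,n6} -> (n33, k=3).
Iteration 4: no outgoing edges from {n33}; recursion stops.
SUM(k) = 0 + 1 + 1 + 2 + 2 + 2 + 3 = 11.

11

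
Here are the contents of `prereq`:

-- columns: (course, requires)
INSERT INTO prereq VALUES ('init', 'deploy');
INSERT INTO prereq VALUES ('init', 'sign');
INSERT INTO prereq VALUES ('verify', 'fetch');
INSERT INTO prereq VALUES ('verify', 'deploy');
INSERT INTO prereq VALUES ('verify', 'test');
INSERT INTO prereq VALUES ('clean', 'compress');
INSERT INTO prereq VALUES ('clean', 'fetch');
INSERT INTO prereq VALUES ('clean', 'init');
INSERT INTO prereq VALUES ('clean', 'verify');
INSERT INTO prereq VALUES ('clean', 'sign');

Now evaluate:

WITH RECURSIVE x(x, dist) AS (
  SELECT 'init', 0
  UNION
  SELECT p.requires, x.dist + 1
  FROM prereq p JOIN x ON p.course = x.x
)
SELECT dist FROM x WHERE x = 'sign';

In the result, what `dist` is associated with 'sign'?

1

Base: (init, dist=0).
Iteration 1: edges from {init} -> (deploy, dist=1), (sign, dist=1).
Iteration 2: no outgoing edges from {deploy,sign}; recursion stops.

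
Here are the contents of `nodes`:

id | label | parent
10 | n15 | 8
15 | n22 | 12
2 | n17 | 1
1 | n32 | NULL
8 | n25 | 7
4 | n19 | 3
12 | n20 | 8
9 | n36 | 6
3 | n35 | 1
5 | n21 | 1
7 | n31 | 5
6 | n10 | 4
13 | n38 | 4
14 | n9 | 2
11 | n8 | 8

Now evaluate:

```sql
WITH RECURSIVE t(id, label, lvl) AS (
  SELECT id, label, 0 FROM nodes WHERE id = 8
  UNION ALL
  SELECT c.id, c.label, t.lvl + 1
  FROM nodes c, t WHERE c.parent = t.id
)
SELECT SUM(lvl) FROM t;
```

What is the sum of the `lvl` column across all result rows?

5

Base: id=8 (n25) at lvl 0.
Iteration 1: rows with parent in {8} -> n15 (id 10, lvl 1), n8 (id 11, lvl 1), n20 (id 12, lvl 1).
Iteration 2: rows with parent in {10,11,12} -> n22 (id 15, lvl 2).
Iteration 3: no rows with parent in {15}; recursion stops.
SUM(lvl) = 0 + 1 + 1 + 1 + 2 = 5.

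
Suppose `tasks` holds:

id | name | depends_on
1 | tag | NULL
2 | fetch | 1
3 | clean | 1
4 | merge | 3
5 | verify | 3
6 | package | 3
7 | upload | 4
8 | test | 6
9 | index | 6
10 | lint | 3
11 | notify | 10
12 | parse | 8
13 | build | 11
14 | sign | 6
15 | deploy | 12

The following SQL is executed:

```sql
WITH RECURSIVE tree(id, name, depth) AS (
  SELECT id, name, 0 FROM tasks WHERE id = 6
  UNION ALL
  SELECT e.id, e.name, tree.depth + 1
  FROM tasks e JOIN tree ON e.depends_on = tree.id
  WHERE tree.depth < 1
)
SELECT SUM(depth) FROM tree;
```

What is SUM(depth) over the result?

Base: id=6 (package) at depth 0.
Iteration 1: rows with depends_on in {6} -> test (id 8, depth 1), index (id 9, depth 1), sign (id 14, depth 1).
Iteration 2: depth < 1 fails for all current rows; recursion stops.
SUM(depth) = 0 + 1 + 1 + 1 = 3.

3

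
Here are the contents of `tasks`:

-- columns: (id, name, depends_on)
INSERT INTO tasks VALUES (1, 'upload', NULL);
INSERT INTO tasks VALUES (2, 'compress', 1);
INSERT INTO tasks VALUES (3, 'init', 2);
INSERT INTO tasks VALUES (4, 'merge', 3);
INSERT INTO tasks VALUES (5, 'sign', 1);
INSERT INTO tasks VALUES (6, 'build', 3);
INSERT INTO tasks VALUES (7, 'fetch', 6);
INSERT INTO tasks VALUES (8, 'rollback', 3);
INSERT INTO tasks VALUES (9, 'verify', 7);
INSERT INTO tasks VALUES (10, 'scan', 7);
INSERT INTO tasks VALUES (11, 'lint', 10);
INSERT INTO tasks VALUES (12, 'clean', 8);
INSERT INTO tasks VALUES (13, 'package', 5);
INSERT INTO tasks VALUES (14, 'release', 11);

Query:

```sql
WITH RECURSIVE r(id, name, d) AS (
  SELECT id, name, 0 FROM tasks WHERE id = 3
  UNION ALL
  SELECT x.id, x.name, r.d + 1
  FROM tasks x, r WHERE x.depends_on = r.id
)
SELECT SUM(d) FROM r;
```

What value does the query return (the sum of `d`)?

22

Base: id=3 (init) at d 0.
Iteration 1: rows with depends_on in {3} -> merge (id 4, d 1), build (id 6, d 1), rollback (id 8, d 1).
Iteration 2: rows with depends_on in {4,6,8} -> fetch (id 7, d 2), clean (id 12, d 2).
Iteration 3: rows with depends_on in {7,12} -> verify (id 9, d 3), scan (id 10, d 3).
Iteration 4: rows with depends_on in {9,10} -> lint (id 11, d 4).
Iteration 5: rows with depends_on in {11} -> release (id 14, d 5).
Iteration 6: no rows with depends_on in {14}; recursion stops.
SUM(d) = 0 + 1 + 1 + 1 + 2 + 2 + 3 + 3 + 4 + 5 = 22.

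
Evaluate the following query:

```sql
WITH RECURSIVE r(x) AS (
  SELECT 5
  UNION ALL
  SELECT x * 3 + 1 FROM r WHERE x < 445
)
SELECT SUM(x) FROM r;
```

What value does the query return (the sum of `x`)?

Base: x=5.
Iteration 1: 5 < 445 holds -> x = 5 * 3 + 1 = 16.
Iteration 2: 16 < 445 holds -> x = 16 * 3 + 1 = 49.
Iteration 3: 49 < 445 holds -> x = 49 * 3 + 1 = 148.
Iteration 4: 148 < 445 holds -> x = 148 * 3 + 1 = 445.
Iteration 5: 445 < 445 fails; recursion stops.
SUM(x) = 5 + 16 + 49 + 148 + 445 = 663.

663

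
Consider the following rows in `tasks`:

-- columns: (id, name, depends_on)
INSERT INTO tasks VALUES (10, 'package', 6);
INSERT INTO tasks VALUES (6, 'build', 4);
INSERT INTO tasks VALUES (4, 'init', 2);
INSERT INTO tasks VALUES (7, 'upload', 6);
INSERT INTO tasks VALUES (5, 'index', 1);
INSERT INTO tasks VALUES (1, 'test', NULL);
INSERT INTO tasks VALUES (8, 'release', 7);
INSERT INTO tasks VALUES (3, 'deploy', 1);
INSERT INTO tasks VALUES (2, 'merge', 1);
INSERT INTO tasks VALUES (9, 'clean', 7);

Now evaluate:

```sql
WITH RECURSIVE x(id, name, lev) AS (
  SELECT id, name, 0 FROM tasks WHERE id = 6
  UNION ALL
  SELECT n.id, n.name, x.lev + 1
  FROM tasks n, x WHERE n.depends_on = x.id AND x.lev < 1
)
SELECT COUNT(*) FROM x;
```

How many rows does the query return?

3

Base: id=6 (build) at lev 0.
Iteration 1: rows with depends_on in {6} -> upload (id 7, lev 1), package (id 10, lev 1).
Iteration 2: lev < 1 fails for all current rows; recursion stops.
Total rows emitted: 3.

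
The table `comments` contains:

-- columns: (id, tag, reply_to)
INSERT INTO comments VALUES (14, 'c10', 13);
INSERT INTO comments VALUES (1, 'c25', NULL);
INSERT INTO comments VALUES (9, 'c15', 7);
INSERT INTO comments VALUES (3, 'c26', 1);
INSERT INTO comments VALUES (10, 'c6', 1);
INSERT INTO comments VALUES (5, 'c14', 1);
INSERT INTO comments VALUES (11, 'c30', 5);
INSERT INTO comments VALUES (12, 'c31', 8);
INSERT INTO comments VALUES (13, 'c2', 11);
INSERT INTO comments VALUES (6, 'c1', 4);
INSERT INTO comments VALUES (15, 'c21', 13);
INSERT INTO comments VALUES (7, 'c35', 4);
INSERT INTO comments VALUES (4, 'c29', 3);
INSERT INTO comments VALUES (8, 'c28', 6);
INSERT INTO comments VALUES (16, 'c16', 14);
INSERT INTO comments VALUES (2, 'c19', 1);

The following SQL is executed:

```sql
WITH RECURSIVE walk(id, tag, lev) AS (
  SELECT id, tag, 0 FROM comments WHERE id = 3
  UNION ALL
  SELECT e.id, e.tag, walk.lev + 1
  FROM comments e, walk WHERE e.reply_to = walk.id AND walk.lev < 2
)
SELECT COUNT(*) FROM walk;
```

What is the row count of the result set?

Base: id=3 (c26) at lev 0.
Iteration 1: rows with reply_to in {3} -> c29 (id 4, lev 1).
Iteration 2: rows with reply_to in {4} -> c1 (id 6, lev 2), c35 (id 7, lev 2).
Iteration 3: lev < 2 fails for all current rows; recursion stops.
Total rows emitted: 4.

4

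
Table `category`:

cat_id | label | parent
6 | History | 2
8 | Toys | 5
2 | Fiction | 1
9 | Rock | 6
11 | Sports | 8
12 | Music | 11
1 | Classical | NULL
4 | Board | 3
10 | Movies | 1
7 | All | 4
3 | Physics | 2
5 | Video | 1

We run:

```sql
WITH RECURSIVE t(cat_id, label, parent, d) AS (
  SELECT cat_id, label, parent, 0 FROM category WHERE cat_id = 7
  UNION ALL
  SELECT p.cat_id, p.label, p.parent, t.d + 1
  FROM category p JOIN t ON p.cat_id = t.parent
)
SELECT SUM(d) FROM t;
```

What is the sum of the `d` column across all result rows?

10

Base: cat_id=7 (All), parent=4, d 0.
Iteration 1: join on cat_id=4 -> Board (id 4, parent=3, d 1).
Iteration 2: join on cat_id=3 -> Physics (id 3, parent=2, d 2).
Iteration 3: join on cat_id=2 -> Fiction (id 2, parent=1, d 3).
Iteration 4: join on cat_id=1 -> Classical (id 1, parent=NULL, d 4).
Iteration 5: parent is NULL; no match; recursion stops.
SUM(d) = 0 + 1 + 2 + 3 + 4 = 10.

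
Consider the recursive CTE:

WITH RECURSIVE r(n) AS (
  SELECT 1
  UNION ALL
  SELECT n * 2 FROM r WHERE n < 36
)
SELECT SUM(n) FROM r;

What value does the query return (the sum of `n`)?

Base: n=1.
Iteration 1: 1 < 36 holds -> n = 1 * 2 = 2.
Iteration 2: 2 < 36 holds -> n = 2 * 2 = 4.
Iteration 3: 4 < 36 holds -> n = 4 * 2 = 8.
Iteration 4: 8 < 36 holds -> n = 8 * 2 = 16.
Iteration 5: 16 < 36 holds -> n = 16 * 2 = 32.
Iteration 6: 32 < 36 holds -> n = 32 * 2 = 64.
Iteration 7: 64 < 36 fails; recursion stops.
SUM(n) = 1 + 2 + 4 + 8 + 16 + 32 + 64 = 127.

127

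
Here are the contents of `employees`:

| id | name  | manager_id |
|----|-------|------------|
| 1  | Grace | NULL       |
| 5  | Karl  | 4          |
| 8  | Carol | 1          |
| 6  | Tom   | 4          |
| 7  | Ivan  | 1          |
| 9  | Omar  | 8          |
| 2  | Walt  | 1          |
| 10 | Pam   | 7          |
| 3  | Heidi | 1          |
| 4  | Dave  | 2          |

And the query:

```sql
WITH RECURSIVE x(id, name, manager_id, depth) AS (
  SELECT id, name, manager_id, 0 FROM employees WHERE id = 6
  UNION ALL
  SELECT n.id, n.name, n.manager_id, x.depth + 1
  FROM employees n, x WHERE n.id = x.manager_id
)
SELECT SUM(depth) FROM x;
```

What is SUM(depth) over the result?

Base: id=6 (Tom), manager_id=4, depth 0.
Iteration 1: join on id=4 -> Dave (id 4, manager_id=2, depth 1).
Iteration 2: join on id=2 -> Walt (id 2, manager_id=1, depth 2).
Iteration 3: join on id=1 -> Grace (id 1, manager_id=NULL, depth 3).
Iteration 4: manager_id is NULL; no match; recursion stops.
SUM(depth) = 0 + 1 + 2 + 3 = 6.

6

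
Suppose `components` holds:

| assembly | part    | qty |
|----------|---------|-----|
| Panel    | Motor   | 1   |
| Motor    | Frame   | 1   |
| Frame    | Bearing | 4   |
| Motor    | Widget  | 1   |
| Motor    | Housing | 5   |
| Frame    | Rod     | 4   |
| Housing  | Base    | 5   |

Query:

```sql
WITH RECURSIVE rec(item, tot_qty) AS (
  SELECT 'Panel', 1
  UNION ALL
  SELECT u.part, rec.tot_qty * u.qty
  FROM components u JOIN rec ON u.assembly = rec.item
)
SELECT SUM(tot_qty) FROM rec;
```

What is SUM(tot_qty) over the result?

42

Base: (Panel, tot_qty=1).
Iteration 1: components of {Panel} -> Motor = 1*1 = 1.
Iteration 2: components of {Motor} -> Frame = 1*1 = 1, Housing = 1*5 = 5, Widget = 1*1 = 1.
Iteration 3: components of {Frame,Housing,Widget} -> Base = 5*5 = 25, Bearing = 1*4 = 4, Rod = 1*4 = 4.
Iteration 4: no further components; recursion stops.
SUM(tot_qty) = 1 + 1 + 1 + 1 + 5 + 4 + 4 + 25 = 42.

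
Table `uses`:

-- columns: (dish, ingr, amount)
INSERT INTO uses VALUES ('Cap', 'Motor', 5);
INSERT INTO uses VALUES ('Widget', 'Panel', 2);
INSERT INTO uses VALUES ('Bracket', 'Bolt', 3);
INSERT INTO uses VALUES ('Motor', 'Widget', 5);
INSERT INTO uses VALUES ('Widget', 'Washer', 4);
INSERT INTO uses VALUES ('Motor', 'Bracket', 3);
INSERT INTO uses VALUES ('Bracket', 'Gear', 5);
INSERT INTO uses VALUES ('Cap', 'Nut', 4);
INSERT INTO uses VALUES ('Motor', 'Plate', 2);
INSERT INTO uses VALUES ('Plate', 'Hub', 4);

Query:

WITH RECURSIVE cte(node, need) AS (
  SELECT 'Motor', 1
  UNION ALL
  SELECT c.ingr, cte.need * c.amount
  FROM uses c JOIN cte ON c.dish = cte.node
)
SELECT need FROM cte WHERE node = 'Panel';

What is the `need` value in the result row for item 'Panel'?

Base: (Motor, need=1).
Iteration 1: components of {Motor} -> Bracket = 1*3 = 3, Plate = 1*2 = 2, Widget = 1*5 = 5.
Iteration 2: components of {Bracket,Plate,Widget} -> Bolt = 3*3 = 9, Gear = 3*5 = 15, Hub = 2*4 = 8, Panel = 5*2 = 10, Washer = 5*4 = 20.
Iteration 3: no further components; recursion stops.

10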